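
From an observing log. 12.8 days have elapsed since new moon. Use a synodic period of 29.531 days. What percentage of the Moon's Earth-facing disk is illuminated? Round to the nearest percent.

96%

The Moon has covered 12.8/29.531 of its cycle, so θ ≈ 360° × 12.8/29.531 = 156.0°.
cos 156.0° = (-0.914), so f = (1 − (-0.914))/2 = 0.957, so 96%.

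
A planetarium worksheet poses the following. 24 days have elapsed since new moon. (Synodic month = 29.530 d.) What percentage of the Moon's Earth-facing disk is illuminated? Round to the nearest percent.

Phase angle: θ = 360°·(24 d)/(29.530 d) = 292.6°.
Illuminated fraction = (1 − cos 292.6°)/2 = (1 − 0.384)/2 ≈ 0.308, so 31%.

31%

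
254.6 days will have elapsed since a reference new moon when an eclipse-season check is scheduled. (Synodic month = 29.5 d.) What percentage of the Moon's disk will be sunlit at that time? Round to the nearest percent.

84%

254.6 d spans 8 complete synodic months (8 × 29.5 = 236.00 d) plus 18.60 d.
The Moon has covered 18.60/29.5 of its cycle, so θ ≈ 360° × 18.60/29.5 = 227.0°.
With cos θ = (-0.682), the lit fraction is (1 − (-0.682))/2 ≈ 0.841, so 84%.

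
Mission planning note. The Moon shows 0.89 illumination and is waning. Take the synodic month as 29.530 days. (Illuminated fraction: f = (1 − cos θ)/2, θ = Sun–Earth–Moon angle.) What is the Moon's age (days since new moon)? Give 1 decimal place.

17.9 days

From f = (1 − cos θ)/2: cos θ = 1 − 2×0.89 = -0.780; arccos → 141.3°.
Since the Moon is past full (waning), take the reflex angle: θ = 360° − 141.3° = 218.7°.
That fraction of the synodic month is 218.7/360 × 29.530 d ≈ 17.94 d.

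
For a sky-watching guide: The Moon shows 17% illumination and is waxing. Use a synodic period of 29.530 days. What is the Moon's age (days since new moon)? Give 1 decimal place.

Invert f = (1 − cos θ)/2 to get cos θ = 1 − 2(0.17) = 0.660, hence θ₀ = arccos 0.660 = 48.7°.
Waxing ⇒ before full, so θ = 48.7°.
That fraction of the synodic month is 48.7/360 × 29.530 d ≈ 3.99 d.

4.0 days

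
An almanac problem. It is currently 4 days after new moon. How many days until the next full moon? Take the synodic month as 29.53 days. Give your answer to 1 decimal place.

10.8 days

Full moon occurs at elongation 180°, i.e. at age 29.53 × 180/360 = 14.765 d.
So 10.765 days remain (14.765 − 4).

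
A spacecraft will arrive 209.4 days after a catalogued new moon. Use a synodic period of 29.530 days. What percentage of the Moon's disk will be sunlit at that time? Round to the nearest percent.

8%

Reduce mod P: 209.4 − 7×29.530 = 2.69 d into the current lunation.
Elongation θ = 360° × 2.69/29.530 ≈ 32.8°.
With cos θ = 0.841, the lit fraction is (1 − 0.841)/2 ≈ 0.080, so 8%.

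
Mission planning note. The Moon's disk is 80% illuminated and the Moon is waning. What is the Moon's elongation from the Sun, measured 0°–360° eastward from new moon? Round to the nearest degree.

233°

From f = (1 − cos θ)/2: cos θ = 1 − 2×0.80 = -0.600; arccos → 126.9°.
Waning ⇒ past full, so θ = 360° − 126.9° = 233.1°.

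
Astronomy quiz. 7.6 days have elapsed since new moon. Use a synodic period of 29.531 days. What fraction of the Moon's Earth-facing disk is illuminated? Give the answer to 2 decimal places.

Phase angle: θ = 360°·(7.6 d)/(29.531 d) = 92.6°.
cos 92.6° = (-0.046), so f = (1 − (-0.046))/2 = 0.523.

0.52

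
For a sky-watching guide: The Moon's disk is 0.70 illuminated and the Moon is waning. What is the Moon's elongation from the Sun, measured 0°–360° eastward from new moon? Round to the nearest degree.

Invert f = (1 − cos θ)/2 to get cos θ = 1 − 2(0.70) = -0.400, hence θ₀ = arccos -0.400 = 113.6°.
A waning Moon lies in 180°–360°, so θ = 360° − 113.6° = 246.4°.

246°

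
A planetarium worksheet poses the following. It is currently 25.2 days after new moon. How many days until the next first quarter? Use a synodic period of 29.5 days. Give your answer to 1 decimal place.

First quarter is 0.25 of the way through the cycle: age 0.25 × 29.5 = 7.375 d.
Already past this cycle's first quarter; the next is at 7.375 + 29.5 = 36.875 d, so 36.875 − 25.2 = 11.675 days.

11.7 days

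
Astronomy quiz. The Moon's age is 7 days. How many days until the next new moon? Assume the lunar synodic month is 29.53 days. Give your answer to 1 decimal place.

The next new moon completes the synodic month: 29.53 − 7 = 22.530 days.

22.5 days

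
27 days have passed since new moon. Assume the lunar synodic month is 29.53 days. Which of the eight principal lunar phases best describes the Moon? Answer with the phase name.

At 27/29.53 of the cycle, θ ≈ 329° — the waning crescent range.

waning crescent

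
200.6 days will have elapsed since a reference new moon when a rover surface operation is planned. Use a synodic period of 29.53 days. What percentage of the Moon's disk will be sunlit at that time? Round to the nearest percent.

Reduce mod P: 200.6 − 6×29.53 = 23.42 d into the current lunation.
The Moon has covered 23.42/29.53 of its cycle, so θ ≈ 360° × 23.42/29.53 = 285.5°.
Illuminated fraction = (1 − cos 285.5°)/2 = (1 − 0.267)/2 ≈ 0.366, so 37%.

37%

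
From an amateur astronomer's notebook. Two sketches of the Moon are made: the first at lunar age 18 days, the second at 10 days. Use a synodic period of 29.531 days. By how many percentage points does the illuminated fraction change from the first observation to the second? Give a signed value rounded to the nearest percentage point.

-12 percentage points

θ₁ = 360° × 18/29.531 = 219.4°, f₁ = (1 − cos θ₁)/2 = 0.886.
θ₂ = 360° × 10/29.531 = 121.9°, f₂ = (1 − cos θ₂)/2 = 0.764.
Change = f₂ − f₁ = -0.122 → -12 percentage points.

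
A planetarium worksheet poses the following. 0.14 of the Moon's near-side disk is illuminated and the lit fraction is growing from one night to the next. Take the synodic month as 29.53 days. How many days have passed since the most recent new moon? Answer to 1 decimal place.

From f = (1 − cos θ)/2: cos θ = 1 − 2×0.14 = 0.720; arccos → 43.9°.
The Moon is waxing (0°–180°), so θ = 43.9° directly.
That fraction of the synodic month is 43.9/360 × 29.53 d ≈ 3.60 d.

3.6 days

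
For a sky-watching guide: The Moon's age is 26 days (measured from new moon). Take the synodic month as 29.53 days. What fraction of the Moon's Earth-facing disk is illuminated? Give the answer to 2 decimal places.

Phase angle: θ = 360°·(26 d)/(29.53 d) = 317.0°.
Illuminated fraction = (1 − cos 317.0°)/2 = (1 − 0.731)/2 ≈ 0.135.

0.13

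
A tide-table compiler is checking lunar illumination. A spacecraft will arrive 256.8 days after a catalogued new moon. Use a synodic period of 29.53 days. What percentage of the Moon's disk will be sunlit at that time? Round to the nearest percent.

256.8 d spans 8 complete synodic months (8 × 29.53 = 236.24 d) plus 20.56 d.
Elongation θ = 360° × 20.56/29.53 ≈ 250.6°.
Illuminated fraction = (1 − cos 250.6°)/2 = (1 − (-0.331))/2 ≈ 0.666, so 67%.

67%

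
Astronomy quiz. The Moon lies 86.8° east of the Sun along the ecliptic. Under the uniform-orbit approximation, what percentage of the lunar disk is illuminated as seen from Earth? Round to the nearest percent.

47%

Half-versine of 86.8°: (1 − 0.056)/2 = 0.472, i.e. 47%.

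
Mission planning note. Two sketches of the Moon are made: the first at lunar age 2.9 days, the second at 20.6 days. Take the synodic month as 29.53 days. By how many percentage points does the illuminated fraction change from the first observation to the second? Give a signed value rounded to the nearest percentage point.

First observation: θ = 360°·2.9/29.53 = 35.4°, so f = 0.092.
Second observation: θ = 251.1°, f = 0.662.
Δf = 0.662 − 0.092 = +0.569, i.e. +57 pp.

+57 percentage points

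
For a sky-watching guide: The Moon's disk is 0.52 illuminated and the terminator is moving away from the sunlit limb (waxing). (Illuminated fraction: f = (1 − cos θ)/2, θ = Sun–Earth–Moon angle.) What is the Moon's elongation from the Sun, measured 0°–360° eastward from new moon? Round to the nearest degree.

Invert f = (1 − cos θ)/2 to get cos θ = 1 − 2(0.52) = -0.040, hence θ₀ = arccos -0.040 = 92.3°.
Before full moon the principal value applies: θ = 92.3°.

92°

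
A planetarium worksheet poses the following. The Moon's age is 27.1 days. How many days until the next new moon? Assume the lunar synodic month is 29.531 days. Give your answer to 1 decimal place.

The next new moon completes the synodic month: 29.531 − 27.1 = 2.431 days.

2.4 days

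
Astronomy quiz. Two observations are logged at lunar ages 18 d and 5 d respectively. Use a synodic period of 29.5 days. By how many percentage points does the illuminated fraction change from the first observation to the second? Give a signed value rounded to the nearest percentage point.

First observation: θ = 360°·18/29.5 = 219.7°, so f = 0.885.
Second observation: θ = 61.0°, f = 0.258.
Δf = 0.258 − 0.885 = -0.627, i.e. -63 pp.

-63 pp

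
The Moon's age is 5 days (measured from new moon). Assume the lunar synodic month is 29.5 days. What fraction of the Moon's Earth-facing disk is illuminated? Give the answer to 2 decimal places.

0.26

The Moon has covered 5/29.5 of its cycle, so θ ≈ 360° × 5/29.5 = 61.0°.
With cos θ = 0.485, the lit fraction is (1 − 0.485)/2 ≈ 0.258.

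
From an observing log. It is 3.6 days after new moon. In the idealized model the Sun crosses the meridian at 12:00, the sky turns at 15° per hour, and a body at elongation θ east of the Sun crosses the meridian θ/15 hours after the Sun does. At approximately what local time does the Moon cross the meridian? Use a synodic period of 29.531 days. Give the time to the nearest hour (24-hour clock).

15:00

Elongation θ = 360° × 3.6/29.531 ≈ 43.9°.
At 15° of sky rotation per hour, 43.9° corresponds to a 2.93 h lag.
12:00 + 2.93 h ≈ 14:56 → 15:00 to the nearest hour.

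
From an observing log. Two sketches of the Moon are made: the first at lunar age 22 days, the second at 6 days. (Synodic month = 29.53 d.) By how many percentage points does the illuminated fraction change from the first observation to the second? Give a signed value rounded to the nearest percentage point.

First observation: θ = 360°·22/29.53 = 268.2°, so f = 0.516.
Second observation: θ = 73.1°, f = 0.355.
Δf = 0.355 − 0.516 = -0.161, i.e. -16 pp.

-16 pp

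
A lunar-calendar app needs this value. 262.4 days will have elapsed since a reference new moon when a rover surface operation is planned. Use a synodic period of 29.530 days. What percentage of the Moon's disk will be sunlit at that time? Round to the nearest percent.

12%

262.4 d spans 8 complete synodic months (8 × 29.530 = 236.24 d) plus 26.16 d.
Elongation θ = 360° × 26.16/29.530 ≈ 318.9°.
Illuminated fraction = (1 − cos 318.9°)/2 = (1 − 0.754)/2 ≈ 0.123, so 12%.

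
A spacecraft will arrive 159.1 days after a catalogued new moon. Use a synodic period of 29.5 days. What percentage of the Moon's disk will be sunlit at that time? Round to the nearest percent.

89%

Reduce mod P: 159.1 − 5×29.5 = 11.60 d into the current lunation.
The Moon has covered 11.60/29.5 of its cycle, so θ ≈ 360° × 11.60/29.5 = 141.6°.
With cos θ = (-0.783), the lit fraction is (1 − (-0.783))/2 ≈ 0.892, so 89%.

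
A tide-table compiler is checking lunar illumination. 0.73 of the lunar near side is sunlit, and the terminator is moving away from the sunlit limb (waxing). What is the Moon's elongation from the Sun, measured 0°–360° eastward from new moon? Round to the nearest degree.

cos θ = 1 − 2f = -0.460, giving a principal value of 117.4°.
Before full moon the principal value applies: θ = 117.4°.

117°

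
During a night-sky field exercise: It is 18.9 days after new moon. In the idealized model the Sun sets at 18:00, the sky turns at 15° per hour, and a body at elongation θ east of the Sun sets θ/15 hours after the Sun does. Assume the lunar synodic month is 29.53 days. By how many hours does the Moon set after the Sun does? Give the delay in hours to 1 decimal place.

The Moon has covered 18.9/29.53 of its cycle, so θ ≈ 360° × 18.9/29.53 = 230.4°.
Delay after the Sun = 230.4° / (15°/h) ≈ 15.36 h.
So the Moon sets 15.36 h after the Sun.

15.4 h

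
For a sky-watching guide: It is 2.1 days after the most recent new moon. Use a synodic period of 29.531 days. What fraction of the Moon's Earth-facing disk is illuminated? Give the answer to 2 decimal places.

Phase angle: θ = 360°·(2.1 d)/(29.531 d) = 25.6°.
cos 25.6° = 0.902, so f = (1 − 0.902)/2 = 0.049.

0.05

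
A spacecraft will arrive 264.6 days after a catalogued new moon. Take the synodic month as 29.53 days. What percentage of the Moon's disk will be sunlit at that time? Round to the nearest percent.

2%

Reduce mod P: 264.6 − 8×29.53 = 28.36 d into the current lunation.
Elongation θ = 360° × 28.36/29.53 ≈ 345.7°.
cos 345.7° = 0.969, so f = (1 − 0.969)/2 = 0.015, so 2%.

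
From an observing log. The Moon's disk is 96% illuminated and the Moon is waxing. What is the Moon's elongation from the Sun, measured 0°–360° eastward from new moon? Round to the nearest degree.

157°

From f = (1 − cos θ)/2: cos θ = 1 − 2×0.96 = -0.920; arccos → 156.9°.
Before full moon the principal value applies: θ = 156.9°.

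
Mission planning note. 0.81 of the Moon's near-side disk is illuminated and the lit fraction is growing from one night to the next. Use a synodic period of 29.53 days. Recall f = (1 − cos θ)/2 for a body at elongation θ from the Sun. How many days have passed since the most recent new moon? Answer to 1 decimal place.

10.5 days

From f = (1 − cos θ)/2: cos θ = 1 − 2×0.81 = -0.620; arccos → 128.3°.
The Moon is waxing (0°–180°), so θ = 128.3° directly.
At 360°/29.53 d per day, 128.3° corresponds to 10.53 days.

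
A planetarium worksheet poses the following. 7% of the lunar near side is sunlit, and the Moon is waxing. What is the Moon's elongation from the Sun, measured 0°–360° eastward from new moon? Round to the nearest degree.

cos θ = 1 − 2f = 0.860, giving a principal value of 30.7°.
Before full moon the principal value applies: θ = 30.7°.

31°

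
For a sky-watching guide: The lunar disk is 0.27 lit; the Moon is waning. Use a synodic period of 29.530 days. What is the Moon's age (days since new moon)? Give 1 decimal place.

24.4 days

From f = (1 − cos θ)/2: cos θ = 1 − 2×0.27 = 0.460; arccos → 62.6°.
Waning ⇒ past full, so θ = 360° − 62.6° = 297.4°.
At 360°/29.530 d per day, 297.4° corresponds to 24.39 days.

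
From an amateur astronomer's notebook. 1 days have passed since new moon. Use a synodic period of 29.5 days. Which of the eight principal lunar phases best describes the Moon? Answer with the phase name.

new moon

θ ≈ 360° × 1/29.5 = 12°, which falls in the new moon sector.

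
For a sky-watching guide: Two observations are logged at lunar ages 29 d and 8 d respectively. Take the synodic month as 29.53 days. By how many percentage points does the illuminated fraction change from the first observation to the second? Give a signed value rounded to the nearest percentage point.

+56 percentage points

First observation: θ = 360°·29/29.53 = 353.5°, so f = 0.003.
Second observation: θ = 97.5°, f = 0.566.
Δf = 0.566 − 0.003 = +0.562, i.e. +56 pp.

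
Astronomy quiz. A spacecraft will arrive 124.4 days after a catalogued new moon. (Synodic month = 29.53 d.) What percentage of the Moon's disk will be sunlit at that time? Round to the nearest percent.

38%

Reduce mod P: 124.4 − 4×29.53 = 6.28 d into the current lunation.
Elongation θ = 360° × 6.28/29.53 ≈ 76.6°.
cos 76.6° = 0.232, so f = (1 − 0.232)/2 = 0.384, so 38%.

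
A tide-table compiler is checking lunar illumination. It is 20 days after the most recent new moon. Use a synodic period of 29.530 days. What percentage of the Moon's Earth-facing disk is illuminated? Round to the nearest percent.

Phase angle: θ = 360°·(20 d)/(29.530 d) = 243.8°.
Illuminated fraction = (1 − cos 243.8°)/2 = (1 − (-0.441))/2 ≈ 0.721, so 72%.

72%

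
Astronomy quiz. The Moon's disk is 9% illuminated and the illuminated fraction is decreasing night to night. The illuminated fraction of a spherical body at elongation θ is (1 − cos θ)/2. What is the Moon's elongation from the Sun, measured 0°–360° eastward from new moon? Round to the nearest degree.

Invert f = (1 − cos θ)/2 to get cos θ = 1 − 2(0.09) = 0.820, hence θ₀ = arccos 0.820 = 34.9°.
Waning ⇒ past full, so θ = 360° − 34.9° = 325.1°.

325°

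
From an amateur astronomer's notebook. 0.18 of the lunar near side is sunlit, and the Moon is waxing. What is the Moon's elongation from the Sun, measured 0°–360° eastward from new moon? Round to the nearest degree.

50°

Invert f = (1 − cos θ)/2 to get cos θ = 1 − 2(0.18) = 0.640, hence θ₀ = arccos 0.640 = 50.2°.
Before full moon the principal value applies: θ = 50.2°.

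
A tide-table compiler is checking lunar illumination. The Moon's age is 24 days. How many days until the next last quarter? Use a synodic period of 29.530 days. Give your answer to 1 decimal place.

27.7 days

Last quarter is 0.75 of the way through the cycle: age 0.75 × 29.530 = 22.148 d.
Already past this cycle's last quarter; the next is at 22.148 + 29.530 = 51.678 d, so 51.678 − 24 = 27.678 days.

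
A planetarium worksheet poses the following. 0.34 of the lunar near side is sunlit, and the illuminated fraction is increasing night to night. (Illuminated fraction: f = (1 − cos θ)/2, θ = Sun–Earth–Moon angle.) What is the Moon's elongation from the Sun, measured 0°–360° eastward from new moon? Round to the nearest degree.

Invert f = (1 − cos θ)/2 to get cos θ = 1 − 2(0.34) = 0.320, hence θ₀ = arccos 0.320 = 71.3°.
Before full moon the principal value applies: θ = 71.3°.

71°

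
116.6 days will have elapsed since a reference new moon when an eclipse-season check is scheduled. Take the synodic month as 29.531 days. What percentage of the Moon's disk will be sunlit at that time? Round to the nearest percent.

116.6/29.531 = 3.948 lunations, so 3 complete cycles and 28.01 d into the next.
Elongation θ = 360° × 28.01/29.531 ≈ 341.4°.
cos 341.4° = 0.948, so f = (1 − 0.948)/2 = 0.026, so 3%.

3%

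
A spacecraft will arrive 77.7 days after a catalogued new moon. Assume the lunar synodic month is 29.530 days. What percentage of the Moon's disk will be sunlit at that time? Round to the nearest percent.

77.7 d spans 2 complete synodic months (2 × 29.530 = 59.06 d) plus 18.64 d.
The Moon has covered 18.64/29.530 of its cycle, so θ ≈ 360° × 18.64/29.530 = 227.2°.
cos 227.2° = (-0.679), so f = (1 − (-0.679))/2 = 0.839, so 84%.

84%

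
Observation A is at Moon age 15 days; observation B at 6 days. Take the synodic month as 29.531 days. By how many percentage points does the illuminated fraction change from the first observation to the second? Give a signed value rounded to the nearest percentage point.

-64 percentage points

First observation: θ = 360°·15/29.531 = 182.9°, so f = 0.999.
Second observation: θ = 73.1°, f = 0.355.
Δf = 0.355 − 0.999 = -0.644, i.e. -64 pp.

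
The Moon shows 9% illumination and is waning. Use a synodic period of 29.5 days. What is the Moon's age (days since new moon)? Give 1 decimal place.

26.6 days

From f = (1 − cos θ)/2: cos θ = 1 − 2×0.09 = 0.820; arccos → 34.9°.
Since the Moon is past full (waning), take the reflex angle: θ = 360° − 34.9° = 325.1°.
That fraction of the synodic month is 325.1/360 × 29.5 d ≈ 26.64 d.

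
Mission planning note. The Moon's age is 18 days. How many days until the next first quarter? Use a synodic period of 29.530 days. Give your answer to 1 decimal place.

18.9 days

First quarter occurs at elongation 90°, i.e. at age 29.530 × 90/360 = 7.383 d.
This lunation's first quarter (7.383 d) has passed, so add one period: 36.913 − 18 = 18.913 days.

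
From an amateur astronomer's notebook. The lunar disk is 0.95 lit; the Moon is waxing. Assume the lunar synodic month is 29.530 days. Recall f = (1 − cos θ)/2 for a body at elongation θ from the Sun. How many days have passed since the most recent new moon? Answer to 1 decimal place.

Invert f = (1 − cos θ)/2 to get cos θ = 1 − 2(0.95) = -0.900, hence θ₀ = arccos -0.900 = 154.2°.
Before full moon the principal value applies: θ = 154.2°.
Age = 29.530 × 154.2°/360° ≈ 12.65 days.

12.6 days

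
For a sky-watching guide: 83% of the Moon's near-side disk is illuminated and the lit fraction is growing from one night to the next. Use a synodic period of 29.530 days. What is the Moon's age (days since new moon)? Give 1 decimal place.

From f = (1 − cos θ)/2: cos θ = 1 − 2×0.83 = -0.660; arccos → 131.3°.
Before full moon the principal value applies: θ = 131.3°.
That fraction of the synodic month is 131.3/360 × 29.530 d ≈ 10.77 d.

10.8 days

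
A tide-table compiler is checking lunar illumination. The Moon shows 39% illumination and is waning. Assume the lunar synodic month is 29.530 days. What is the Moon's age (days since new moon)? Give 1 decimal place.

From f = (1 − cos θ)/2: cos θ = 1 − 2×0.39 = 0.220; arccos → 77.3°.
Waning ⇒ past full, so θ = 360° − 77.3° = 282.7°.
At 360°/29.530 d per day, 282.7° corresponds to 23.19 days.

23.2 days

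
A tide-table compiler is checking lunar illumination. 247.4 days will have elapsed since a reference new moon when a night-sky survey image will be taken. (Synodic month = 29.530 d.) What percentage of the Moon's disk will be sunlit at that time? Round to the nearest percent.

86%

247.4 d spans 8 complete synodic months (8 × 29.530 = 236.24 d) plus 11.16 d.
The Moon has covered 11.16/29.530 of its cycle, so θ ≈ 360° × 11.16/29.530 = 136.1°.
Illuminated fraction = (1 − cos 136.1°)/2 = (1 − (-0.720))/2 ≈ 0.860, so 86%.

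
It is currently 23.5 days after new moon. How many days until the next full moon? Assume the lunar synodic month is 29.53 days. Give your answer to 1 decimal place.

Full moon occurs at elongation 180°, i.e. at age 29.53 × 180/360 = 14.765 d.
This lunation's full moon (14.765 d) has passed, so add one period: 44.295 − 23.5 = 20.795 days.

20.8 days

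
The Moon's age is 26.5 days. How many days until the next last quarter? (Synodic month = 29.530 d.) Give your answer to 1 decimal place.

25.2 days

Last quarter occurs at elongation 270°, i.e. at age 29.530 × 270/360 = 22.148 d.
Already past this cycle's last quarter; the next is at 22.148 + 29.530 = 51.678 d, so 51.678 − 26.5 = 25.178 days.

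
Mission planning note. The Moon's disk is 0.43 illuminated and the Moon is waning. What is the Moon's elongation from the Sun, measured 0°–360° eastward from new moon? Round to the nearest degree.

From f = (1 − cos θ)/2: cos θ = 1 − 2×0.43 = 0.140; arccos → 82.0°.
Waning ⇒ past full, so θ = 360° − 82.0° = 278.0°.

278°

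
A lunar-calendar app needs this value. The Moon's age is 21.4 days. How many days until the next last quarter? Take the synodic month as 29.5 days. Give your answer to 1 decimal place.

Last quarter occurs at elongation 270°, i.e. at age 29.5 × 270/360 = 22.125 d.
That is 22.125 − 21.4 = 0.725 days ahead.

0.7 days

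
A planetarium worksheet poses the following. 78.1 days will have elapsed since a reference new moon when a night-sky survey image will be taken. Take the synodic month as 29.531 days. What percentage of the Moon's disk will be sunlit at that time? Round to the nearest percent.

81%

78.1 d spans 2 complete synodic months (2 × 29.531 = 59.06 d) plus 19.04 d.
Elongation θ = 360° × 19.04/29.531 ≈ 232.1°.
cos 232.1° = (-0.615), so f = (1 − (-0.615))/2 = 0.807, so 81%.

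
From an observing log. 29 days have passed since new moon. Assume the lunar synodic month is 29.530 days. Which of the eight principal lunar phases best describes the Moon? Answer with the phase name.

new moon

At 29/29.530 of the cycle, θ ≈ 354° — the new moon range.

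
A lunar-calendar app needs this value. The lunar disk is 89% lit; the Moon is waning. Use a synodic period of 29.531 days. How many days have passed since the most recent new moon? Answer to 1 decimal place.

17.9 days

Invert f = (1 − cos θ)/2 to get cos θ = 1 − 2(0.89) = -0.780, hence θ₀ = arccos -0.780 = 141.3°.
A waning Moon lies in 180°–360°, so θ = 360° − 141.3° = 218.7°.
At 360°/29.531 d per day, 218.7° corresponds to 17.94 days.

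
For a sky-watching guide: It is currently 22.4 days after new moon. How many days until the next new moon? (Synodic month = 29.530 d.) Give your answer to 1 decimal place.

7.1 days

The next new moon completes the synodic month: 29.530 − 22.4 = 7.130 days.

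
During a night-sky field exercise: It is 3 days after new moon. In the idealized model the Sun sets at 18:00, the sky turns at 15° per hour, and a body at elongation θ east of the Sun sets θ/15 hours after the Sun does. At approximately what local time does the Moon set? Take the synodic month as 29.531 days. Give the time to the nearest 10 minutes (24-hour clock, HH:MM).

The Moon has covered 3/29.531 of its cycle, so θ ≈ 360° × 3/29.531 = 36.6°.
The Moon trails the Sun by θ/15 = 36.6/15 ≈ 2.44 hours.
18:00 + 2.438 h ≈ 20:26 → 20:30 to the nearest ten minutes.

20:30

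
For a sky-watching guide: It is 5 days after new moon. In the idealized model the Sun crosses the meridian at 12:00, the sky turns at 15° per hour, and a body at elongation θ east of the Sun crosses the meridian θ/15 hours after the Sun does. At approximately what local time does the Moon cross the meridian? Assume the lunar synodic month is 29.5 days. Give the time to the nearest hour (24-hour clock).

16:00

Phase angle: θ = 360°·(5 d)/(29.5 d) = 61.0°.
At 15° of sky rotation per hour, 61.0° corresponds to a 4.07 h lag.
12:00 + 4.07 h ≈ 16:04 → 16:00 to the nearest hour.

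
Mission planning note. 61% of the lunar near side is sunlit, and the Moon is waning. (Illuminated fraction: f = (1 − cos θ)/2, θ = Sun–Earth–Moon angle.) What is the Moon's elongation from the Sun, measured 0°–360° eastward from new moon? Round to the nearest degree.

cos θ = 1 − 2f = -0.220, giving a principal value of 102.7°.
A waning Moon lies in 180°–360°, so θ = 360° − 102.7° = 257.3°.

257°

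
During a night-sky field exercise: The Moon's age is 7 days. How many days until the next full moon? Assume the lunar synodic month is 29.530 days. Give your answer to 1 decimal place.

7.8 days

Full moon occurs at elongation 180°, i.e. at age 29.530 × 180/360 = 14.765 d.
That is 14.765 − 7 = 7.765 days ahead.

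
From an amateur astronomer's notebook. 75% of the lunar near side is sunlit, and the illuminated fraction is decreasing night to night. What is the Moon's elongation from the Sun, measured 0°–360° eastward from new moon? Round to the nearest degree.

Invert f = (1 − cos θ)/2 to get cos θ = 1 − 2(0.75) = -0.500, hence θ₀ = arccos -0.500 = 120.0°.
A waning Moon lies in 180°–360°, so θ = 360° − 120.0° = 240.0°.

240°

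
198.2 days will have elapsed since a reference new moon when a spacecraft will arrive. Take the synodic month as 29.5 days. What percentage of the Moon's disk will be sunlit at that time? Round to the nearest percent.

Reduce mod P: 198.2 − 6×29.5 = 21.20 d into the current lunation.
Elongation θ = 360° × 21.20/29.5 ≈ 258.7°.
Illuminated fraction = (1 − cos 258.7°)/2 = (1 − (-0.196))/2 ≈ 0.598, so 60%.

60%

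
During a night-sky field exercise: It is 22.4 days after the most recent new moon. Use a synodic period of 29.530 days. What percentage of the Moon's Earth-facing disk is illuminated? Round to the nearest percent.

47%

Elongation θ = 360° × 22.4/29.530 ≈ 273.1°.
With cos θ = 0.054, the lit fraction is (1 − 0.054)/2 ≈ 0.473, so 47%.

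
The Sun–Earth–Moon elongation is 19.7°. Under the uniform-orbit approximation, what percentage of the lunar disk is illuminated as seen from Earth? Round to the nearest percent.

cos 19.7° = 0.941, so f = (1 − 0.941)/2 = 0.029, i.e. 3%.

3%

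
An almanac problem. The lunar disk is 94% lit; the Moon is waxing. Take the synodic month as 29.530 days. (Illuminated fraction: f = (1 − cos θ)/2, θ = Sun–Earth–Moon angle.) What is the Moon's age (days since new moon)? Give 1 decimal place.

12.4 days

cos θ = 1 − 2f = -0.880, giving a principal value of 151.6°.
The Moon is waxing (0°–180°), so θ = 151.6° directly.
Age = 29.530 × 151.6°/360° ≈ 12.44 days.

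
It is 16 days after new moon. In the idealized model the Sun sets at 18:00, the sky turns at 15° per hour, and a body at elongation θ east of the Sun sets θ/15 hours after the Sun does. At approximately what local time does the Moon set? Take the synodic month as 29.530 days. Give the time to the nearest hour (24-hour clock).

Phase angle: θ = 360°·(16 d)/(29.530 d) = 195.1°.
The Moon trails the Sun by θ/15 = 195.1/15 ≈ 13.00 hours.
18:00 + 13.00 h ≈ 07:00 → 07:00 to the nearest hour.

07:00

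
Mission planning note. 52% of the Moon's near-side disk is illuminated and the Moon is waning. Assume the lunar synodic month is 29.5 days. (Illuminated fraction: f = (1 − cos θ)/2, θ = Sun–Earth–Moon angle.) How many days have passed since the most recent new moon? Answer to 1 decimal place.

21.9 days

cos θ = 1 − 2f = -0.040, giving a principal value of 92.3°.
A waning Moon lies in 180°–360°, so θ = 360° − 92.3° = 267.7°.
That fraction of the synodic month is 267.7/360 × 29.5 d ≈ 21.94 d.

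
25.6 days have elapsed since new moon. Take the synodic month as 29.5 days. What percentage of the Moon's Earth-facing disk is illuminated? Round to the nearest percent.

16%

Elongation θ = 360° × 25.6/29.5 ≈ 312.4°.
With cos θ = 0.674, the lit fraction is (1 − 0.674)/2 ≈ 0.163, so 16%.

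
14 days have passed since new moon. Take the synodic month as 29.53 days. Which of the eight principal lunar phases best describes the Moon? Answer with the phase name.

full moon

At 14/29.53 of the cycle, θ ≈ 171° — the full moon range.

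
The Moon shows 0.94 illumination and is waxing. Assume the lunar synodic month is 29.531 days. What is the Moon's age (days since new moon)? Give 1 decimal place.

From f = (1 − cos θ)/2: cos θ = 1 − 2×0.94 = -0.880; arccos → 151.6°.
Before full moon the principal value applies: θ = 151.6°.
That fraction of the synodic month is 151.6/360 × 29.531 d ≈ 12.44 d.

12.4 days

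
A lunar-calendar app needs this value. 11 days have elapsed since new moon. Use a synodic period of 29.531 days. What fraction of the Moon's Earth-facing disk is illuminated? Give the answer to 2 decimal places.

0.85

The Moon has covered 11/29.531 of its cycle, so θ ≈ 360° × 11/29.531 = 134.1°.
Illuminated fraction = (1 − cos 134.1°)/2 = (1 − (-0.696))/2 ≈ 0.848.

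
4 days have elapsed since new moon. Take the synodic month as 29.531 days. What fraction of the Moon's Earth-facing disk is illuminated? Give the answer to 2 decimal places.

Phase angle: θ = 360°·(4 d)/(29.531 d) = 48.8°.
With cos θ = 0.659, the lit fraction is (1 − 0.659)/2 ≈ 0.170.

0.17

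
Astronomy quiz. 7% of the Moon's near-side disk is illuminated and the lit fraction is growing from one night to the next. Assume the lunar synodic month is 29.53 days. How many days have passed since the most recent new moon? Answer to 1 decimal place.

2.5 days

cos θ = 1 − 2f = 0.860, giving a principal value of 30.7°.
Before full moon the principal value applies: θ = 30.7°.
At 360°/29.53 d per day, 30.7° corresponds to 2.52 days.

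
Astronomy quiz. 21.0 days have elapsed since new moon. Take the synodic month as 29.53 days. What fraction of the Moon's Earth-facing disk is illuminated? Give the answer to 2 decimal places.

0.62

Elongation θ = 360° × 21.0/29.53 ≈ 256.0°.
With cos θ = (-0.242), the lit fraction is (1 − (-0.242))/2 ≈ 0.621.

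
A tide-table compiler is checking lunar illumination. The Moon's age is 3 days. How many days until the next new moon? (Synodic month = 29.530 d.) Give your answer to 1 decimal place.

26.5 days

The next new moon completes the synodic month: 29.530 − 3 = 26.530 days.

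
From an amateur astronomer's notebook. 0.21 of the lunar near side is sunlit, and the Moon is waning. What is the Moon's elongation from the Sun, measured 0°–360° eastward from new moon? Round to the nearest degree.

305°

From f = (1 − cos θ)/2: cos θ = 1 − 2×0.21 = 0.580; arccos → 54.5°.
A waning Moon lies in 180°–360°, so θ = 360° − 54.5° = 305.5°.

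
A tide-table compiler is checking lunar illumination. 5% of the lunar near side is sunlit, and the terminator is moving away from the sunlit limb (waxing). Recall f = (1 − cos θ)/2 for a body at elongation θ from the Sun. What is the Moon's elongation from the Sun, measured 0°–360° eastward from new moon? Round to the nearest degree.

26°

Invert f = (1 − cos θ)/2 to get cos θ = 1 − 2(0.05) = 0.900, hence θ₀ = arccos 0.900 = 25.8°.
Waxing ⇒ before full, so θ = 25.8°.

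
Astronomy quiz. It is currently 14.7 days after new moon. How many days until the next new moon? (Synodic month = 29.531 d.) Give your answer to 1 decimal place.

14.8 days

The next new moon completes the synodic month: 29.531 − 14.7 = 14.831 days.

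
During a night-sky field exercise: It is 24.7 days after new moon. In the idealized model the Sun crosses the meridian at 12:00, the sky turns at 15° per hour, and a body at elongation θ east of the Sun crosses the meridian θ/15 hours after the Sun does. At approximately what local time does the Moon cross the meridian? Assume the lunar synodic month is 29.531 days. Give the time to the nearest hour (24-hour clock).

08:00

Phase angle: θ = 360°·(24.7 d)/(29.531 d) = 301.1°.
The Moon trails the Sun by θ/15 = 301.1/15 ≈ 20.07 hours.
12:00 + 20.07 h ≈ 08:04 → 08:00 to the nearest hour.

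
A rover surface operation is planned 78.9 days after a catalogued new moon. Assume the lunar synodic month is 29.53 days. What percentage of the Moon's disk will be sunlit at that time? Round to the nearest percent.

78.9 d spans 2 complete synodic months (2 × 29.53 = 59.06 d) plus 19.84 d.
The Moon has covered 19.84/29.53 of its cycle, so θ ≈ 360° × 19.84/29.53 = 241.9°.
Illuminated fraction = (1 − cos 241.9°)/2 = (1 − (-0.471))/2 ≈ 0.736, so 74%.

74%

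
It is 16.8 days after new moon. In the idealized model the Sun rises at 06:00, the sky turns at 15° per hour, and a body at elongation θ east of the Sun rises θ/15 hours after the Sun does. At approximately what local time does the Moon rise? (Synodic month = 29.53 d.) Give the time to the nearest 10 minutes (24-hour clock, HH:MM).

Phase angle: θ = 360°·(16.8 d)/(29.53 d) = 204.8°.
The Moon trails the Sun by θ/15 = 204.8/15 ≈ 13.65 hours.
06:00 + 13.654 h ≈ 19:39 → 19:40 to the nearest ten minutes.

19:40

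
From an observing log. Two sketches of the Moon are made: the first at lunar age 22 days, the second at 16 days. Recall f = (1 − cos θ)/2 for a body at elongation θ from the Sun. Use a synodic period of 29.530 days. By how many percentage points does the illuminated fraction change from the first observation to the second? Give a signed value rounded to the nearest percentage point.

θ₁ = 360° × 22/29.530 = 268.2°, f₁ = (1 − cos θ₁)/2 = 0.516.
θ₂ = 360° × 16/29.530 = 195.1°, f₂ = (1 − cos θ₂)/2 = 0.983.
Change = f₂ − f₁ = +0.467 → +47 percentage points.

+47 pp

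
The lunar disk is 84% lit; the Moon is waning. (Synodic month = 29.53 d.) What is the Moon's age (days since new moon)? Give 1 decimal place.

18.6 days

Invert f = (1 − cos θ)/2 to get cos θ = 1 − 2(0.84) = -0.680, hence θ₀ = arccos -0.680 = 132.8°.
Since the Moon is past full (waning), take the reflex angle: θ = 360° − 132.8° = 227.2°.
Age = 29.53 × 227.2°/360° ≈ 18.63 days.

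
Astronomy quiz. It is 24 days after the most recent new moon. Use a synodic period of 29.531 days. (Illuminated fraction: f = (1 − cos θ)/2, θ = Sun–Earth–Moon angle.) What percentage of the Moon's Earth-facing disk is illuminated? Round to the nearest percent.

Elongation θ = 360° × 24/29.531 ≈ 292.6°.
cos 292.6° = 0.384, so f = (1 − 0.384)/2 = 0.308, so 31%.

31%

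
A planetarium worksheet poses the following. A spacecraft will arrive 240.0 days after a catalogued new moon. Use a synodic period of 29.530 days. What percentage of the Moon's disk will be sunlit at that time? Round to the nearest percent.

15%

240.0/29.530 = 8.127 lunations, so 8 complete cycles and 3.76 d into the next.
Phase angle: θ = 360°·(3.76 d)/(29.530 d) = 45.8°.
With cos θ = 0.697, the lit fraction is (1 − 0.697)/2 ≈ 0.152, so 15%.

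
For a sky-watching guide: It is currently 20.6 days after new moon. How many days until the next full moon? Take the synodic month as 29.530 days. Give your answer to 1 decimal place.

23.7 days

Full moon occurs at elongation 180°, i.e. at age 29.530 × 180/360 = 14.765 d.
This lunation's full moon (14.765 d) has passed, so add one period: 44.295 − 20.6 = 23.695 days.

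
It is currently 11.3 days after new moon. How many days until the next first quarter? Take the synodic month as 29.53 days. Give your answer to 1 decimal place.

First quarter occurs at elongation 90°, i.e. at age 29.53 × 90/360 = 7.383 d.
Already past this cycle's first quarter; the next is at 7.383 + 29.53 = 36.913 d, so 36.913 − 11.3 = 25.613 days.

25.6 days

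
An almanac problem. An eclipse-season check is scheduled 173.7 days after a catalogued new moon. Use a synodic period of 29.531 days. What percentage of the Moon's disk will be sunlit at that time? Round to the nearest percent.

Reduce mod P: 173.7 − 5×29.531 = 26.04 d into the current lunation.
Elongation θ = 360° × 26.04/29.531 ≈ 317.5°.
cos 317.5° = 0.737, so f = (1 − 0.737)/2 = 0.131, so 13%.

13%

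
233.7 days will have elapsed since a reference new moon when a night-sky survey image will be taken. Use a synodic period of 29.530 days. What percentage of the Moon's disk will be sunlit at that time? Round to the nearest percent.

Reduce mod P: 233.7 − 7×29.530 = 26.99 d into the current lunation.
The Moon has covered 26.99/29.530 of its cycle, so θ ≈ 360° × 26.99/29.530 = 329.0°.
With cos θ = 0.857, the lit fraction is (1 − 0.857)/2 ≈ 0.071, so 7%.

7%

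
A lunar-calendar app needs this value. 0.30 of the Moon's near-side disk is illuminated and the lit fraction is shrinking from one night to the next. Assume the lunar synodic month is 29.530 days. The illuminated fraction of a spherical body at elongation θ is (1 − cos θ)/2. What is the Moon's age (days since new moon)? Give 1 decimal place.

24.1 days

Invert f = (1 − cos θ)/2 to get cos θ = 1 − 2(0.30) = 0.400, hence θ₀ = arccos 0.400 = 66.4°.
Waning ⇒ past full, so θ = 360° − 66.4° = 293.6°.
At 360°/29.530 d per day, 293.6° corresponds to 24.08 days.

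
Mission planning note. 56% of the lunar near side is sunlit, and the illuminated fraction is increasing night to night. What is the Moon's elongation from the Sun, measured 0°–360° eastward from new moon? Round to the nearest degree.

97°

Invert f = (1 − cos θ)/2 to get cos θ = 1 − 2(0.56) = -0.120, hence θ₀ = arccos -0.120 = 96.9°.
The Moon is waxing (0°–180°), so θ = 96.9° directly.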